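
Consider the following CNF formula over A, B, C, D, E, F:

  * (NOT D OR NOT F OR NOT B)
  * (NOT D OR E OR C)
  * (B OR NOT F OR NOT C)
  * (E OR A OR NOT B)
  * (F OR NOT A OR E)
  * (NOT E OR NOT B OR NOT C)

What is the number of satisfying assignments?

Case analysis on B and E:
  B=1, E=1: A free; 3 ways for (C,D,F) × 2^1 = 6.
  B=1, E=0: remaining (A,C,D,F) ∈ {(1,0,0,1); (1,1,0,1)} — 2.
  B=0, E=1: A, D free; 3 ways for (C,F) × 2^2 = 12.
  B=0, E=0: 5 of the 16 assignments to (A,C,D,F) work.
Total: 6 + 2 + 12 + 5 = 25.

25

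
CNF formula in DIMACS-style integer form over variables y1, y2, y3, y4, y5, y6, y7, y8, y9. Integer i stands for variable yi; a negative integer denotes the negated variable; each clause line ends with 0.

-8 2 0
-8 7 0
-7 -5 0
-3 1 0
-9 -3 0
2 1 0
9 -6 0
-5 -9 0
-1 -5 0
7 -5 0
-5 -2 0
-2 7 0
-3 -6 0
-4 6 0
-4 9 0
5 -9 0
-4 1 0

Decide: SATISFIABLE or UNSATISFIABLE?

SATISFIABLE

Pure literal: y3 appears only negated; assign y3 = False.
y4 occurs only negated in the remaining clauses — set y4 = False.
Branch on y1: take y1 = True.
  then y5 is forced to False.
  then y9 is forced to False.
  then y6 is forced to False.
The remaining clauses are satisfied by y2 = True, y7 = True, y8 = True.
Every clause has at least one true literal under this assignment.
So y1 = True, y2 = True, y3 = False, y4 = False, y5 = False, y6 = False, y7 = True, y8 = True, y9 = False is a satisfying assignment.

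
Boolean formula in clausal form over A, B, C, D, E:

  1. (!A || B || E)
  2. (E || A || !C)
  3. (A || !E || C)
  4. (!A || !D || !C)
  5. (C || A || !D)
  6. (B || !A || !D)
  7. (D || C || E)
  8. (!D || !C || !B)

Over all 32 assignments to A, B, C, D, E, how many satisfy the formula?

Case analysis on A and C:
  A=T, C=T: remaining (B,D,E) ∈ {(F,F,T); (T,F,F); (T,F,T)} — 3.
  A=T, C=F: remaining (B,D,E) ∈ {(F,F,T); (T,F,T); (T,T,F); (T,T,T)} — 4.
  A=F, C=T: remaining (B,D,E) ∈ {(F,F,T); (F,T,T); (T,F,T)} — 3.
  A=F, C=F: a clause becomes empty — 0.
Total: 3 + 4 + 3 + 0 = 10.

10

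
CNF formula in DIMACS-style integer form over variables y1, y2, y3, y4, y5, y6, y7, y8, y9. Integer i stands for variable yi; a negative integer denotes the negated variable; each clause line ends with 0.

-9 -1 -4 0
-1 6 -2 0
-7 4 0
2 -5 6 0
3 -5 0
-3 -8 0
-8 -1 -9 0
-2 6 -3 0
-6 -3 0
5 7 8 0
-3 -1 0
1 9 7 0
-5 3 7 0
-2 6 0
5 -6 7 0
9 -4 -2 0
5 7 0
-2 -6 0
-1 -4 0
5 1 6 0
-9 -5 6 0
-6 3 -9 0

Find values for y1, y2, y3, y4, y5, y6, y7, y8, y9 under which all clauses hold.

Branch on y1: take y1 = False.
The remaining clauses are satisfied by y2 = False, y3 = False, y4 = True, y5 = False, y6 = True, y7 = True, y8 = True, y9 = False.

y1 = 0  y2 = 0  y3 = 0  y4 = 1  y5 = 0  y6 = 1  y7 = 1  y8 = 1  y9 = 0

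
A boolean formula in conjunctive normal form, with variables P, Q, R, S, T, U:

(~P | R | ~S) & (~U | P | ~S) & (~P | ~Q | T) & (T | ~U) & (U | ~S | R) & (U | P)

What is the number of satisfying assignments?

Split on P, then U.
  P=1, U=1: Q free; 3 ways for (R,S,T) × 2^1 = 6.
  P=1, U=0: 9 of the 16 assignments to (Q,R,S,T) work.
  P=0, U=1: remaining (Q,R,S,T) ∈ {(0,0,0,1); (0,1,0,1); (1,0,0,1); (1,1,0,1)} — 4.
  P=0, U=0: a clause becomes empty — 0.
Total: 6 + 9 + 4 + 0 = 19.

19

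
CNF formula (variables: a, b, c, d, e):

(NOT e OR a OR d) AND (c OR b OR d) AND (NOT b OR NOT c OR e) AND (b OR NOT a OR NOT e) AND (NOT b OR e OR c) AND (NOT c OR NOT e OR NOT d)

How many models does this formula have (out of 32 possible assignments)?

11

Split on e, then b.
  e=T, b=T: remaining (a,c,d) ∈ {(F,F,T); (T,F,F); (T,F,T); (T,T,F)} — 4.
  e=T, b=F: remaining (a,c,d) ∈ {(F,F,T)} — 1.
  e=F, b=T: a clause becomes empty — 0.
  e=F, b=F: a free; 3 ways for (c,d) × 2^1 = 6.
Total: 4 + 1 + 0 + 6 = 11.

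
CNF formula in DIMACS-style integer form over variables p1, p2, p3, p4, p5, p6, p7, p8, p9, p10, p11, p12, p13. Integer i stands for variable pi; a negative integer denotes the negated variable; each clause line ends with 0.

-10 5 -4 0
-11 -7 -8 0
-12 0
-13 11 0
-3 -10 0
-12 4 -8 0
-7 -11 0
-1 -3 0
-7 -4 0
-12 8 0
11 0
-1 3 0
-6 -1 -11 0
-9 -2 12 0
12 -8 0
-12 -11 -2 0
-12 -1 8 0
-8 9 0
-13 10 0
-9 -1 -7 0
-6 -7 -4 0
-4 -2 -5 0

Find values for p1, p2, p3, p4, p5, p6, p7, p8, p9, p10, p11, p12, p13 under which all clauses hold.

p1=False, p2=False, p3=False, p4=False, p5=True, p6=True, p7=False, p8=False, p9=False, p10=True, p11=True, p12=False, p13=True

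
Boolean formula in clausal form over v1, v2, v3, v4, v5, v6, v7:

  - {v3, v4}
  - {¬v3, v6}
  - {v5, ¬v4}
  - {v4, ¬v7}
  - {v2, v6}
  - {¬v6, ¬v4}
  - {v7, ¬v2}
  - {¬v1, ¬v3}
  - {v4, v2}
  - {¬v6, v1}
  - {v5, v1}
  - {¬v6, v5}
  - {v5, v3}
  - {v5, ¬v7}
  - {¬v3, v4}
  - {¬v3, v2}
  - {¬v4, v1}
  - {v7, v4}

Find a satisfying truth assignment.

v1=T, v2=T, v3=F, v4=T, v5=T, v6=F, v7=T

Check each clause:
  1. {v3, v4} — v4 is true.
  2. {v6, ¬v3} — ¬v3 is true.
  3. {v5, ¬v4} — v5 is true.
  4. {¬v7, v4} — v4 is true.
  5. {v2, v6} — v2 is true.
  6. {¬v4, ¬v6} — ¬v6 is true.
  7. {¬v2, v7} — v7 is true.
  8. {¬v1, ¬v3} — ¬v3 is true.
  9. {v4, v2} — v2 is true.
  10. {¬v6, v1} — v1 is true.
  11. {v5, v1} — v1 is true.
  12. {¬v6, v5} — ¬v6 is true.
  13. {v3, v5} — v5 is true.
  14. {v5, ¬v7} — v5 is true.
  15. {v4, ¬v3} — v4 is true.
  16. {¬v3, v2} — v2 is true.
  17. {v1, ¬v4} — v1 is true.
  18. {v4, v7} — v4 is true.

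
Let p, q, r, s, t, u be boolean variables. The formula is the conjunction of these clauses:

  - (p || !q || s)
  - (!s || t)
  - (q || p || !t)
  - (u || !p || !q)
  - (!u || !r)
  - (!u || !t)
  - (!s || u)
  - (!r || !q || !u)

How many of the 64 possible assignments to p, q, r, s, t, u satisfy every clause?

9

Case analysis on u and q:
  u=T, q=T: remaining (p,r,s,t) ∈ {(T,F,F,F)} — 1.
  u=T, q=F: remaining (p,r,s,t) ∈ {(F,F,F,F); (T,F,F,F)} — 2.
  u=F, q=T: a clause becomes empty — 0.
  u=F, q=F: r free; 3 ways for (p,s,t) × 2^1 = 6.
Total: 1 + 2 + 0 + 6 = 9.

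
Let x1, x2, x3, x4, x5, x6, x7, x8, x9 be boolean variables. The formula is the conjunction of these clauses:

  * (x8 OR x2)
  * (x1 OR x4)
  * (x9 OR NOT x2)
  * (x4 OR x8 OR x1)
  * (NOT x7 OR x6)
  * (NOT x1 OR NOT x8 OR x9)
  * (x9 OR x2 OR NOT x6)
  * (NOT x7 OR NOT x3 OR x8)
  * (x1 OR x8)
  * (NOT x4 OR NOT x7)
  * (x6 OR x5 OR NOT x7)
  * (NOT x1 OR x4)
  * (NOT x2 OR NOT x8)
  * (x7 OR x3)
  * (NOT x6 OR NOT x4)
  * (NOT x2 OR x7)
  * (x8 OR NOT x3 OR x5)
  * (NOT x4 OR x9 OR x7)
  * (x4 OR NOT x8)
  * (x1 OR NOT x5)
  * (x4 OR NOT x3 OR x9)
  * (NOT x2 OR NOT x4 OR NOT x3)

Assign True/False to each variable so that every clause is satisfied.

x1=True, x2=False, x3=True, x4=True, x5=False, x6=False, x7=False, x8=True, x9=True

Check each clause:
  1. (x8 OR x2) — x8 is true.
  2. (x1 OR x4) — x1 is true.
  3. (x9 OR NOT x2) — x9 is true.
  4. (x8 OR x4 OR x1) — x8 is true.
  5. (x6 OR NOT x7) — NOT x7 is true.
  6. (NOT x1 OR NOT x8 OR x9) — x9 is true.
  7. (NOT x6 OR x9 OR x2) — x9 is true.
  8. (NOT x7 OR NOT x3 OR x8) — x8 is true.
  9. (x1 OR x8) — x8 is true.
  10. (NOT x4 OR NOT x7) — NOT x7 is true.
  11. (x6 OR x5 OR NOT x7) — NOT x7 is true.
  12. (x4 OR NOT x1) — x4 is true.
  13. (NOT x8 OR NOT x2) — NOT x2 is true.
  14. (x3 OR x7) — x3 is true.
  15. (NOT x6 OR NOT x4) — NOT x6 is true.
  16. (NOT x2 OR x7) — NOT x2 is true.
  17. (NOT x3 OR x5 OR x8) — x8 is true.
  18. (x9 OR x7 OR NOT x4) — x9 is true.
  19. (NOT x8 OR x4) — x4 is true.
  20. (x1 OR NOT x5) — x1 is true.
  21. (x9 OR NOT x3 OR x4) — x9 is true.
  22. (NOT x2 OR NOT x4 OR NOT x3) — NOT x2 is true.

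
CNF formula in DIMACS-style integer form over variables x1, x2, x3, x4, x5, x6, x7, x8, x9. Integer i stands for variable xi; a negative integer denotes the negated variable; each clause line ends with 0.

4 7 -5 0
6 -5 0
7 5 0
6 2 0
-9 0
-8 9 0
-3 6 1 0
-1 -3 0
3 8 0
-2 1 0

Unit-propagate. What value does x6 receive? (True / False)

Unit clause (~x9) sets x9 = False.
From (~x8 \/ x9) and x9 = False: x8 = False.
In (x3 \/ x8), x8 is now false; x3 must hold, so x3 = True.
(~x1 \/ ~x3): since x3 = True, the clause reduces to (~x1). x1 = False.
From (x1 \/ x6 \/ ~x3) and x1 = False, x3 = True: x6 = True.

True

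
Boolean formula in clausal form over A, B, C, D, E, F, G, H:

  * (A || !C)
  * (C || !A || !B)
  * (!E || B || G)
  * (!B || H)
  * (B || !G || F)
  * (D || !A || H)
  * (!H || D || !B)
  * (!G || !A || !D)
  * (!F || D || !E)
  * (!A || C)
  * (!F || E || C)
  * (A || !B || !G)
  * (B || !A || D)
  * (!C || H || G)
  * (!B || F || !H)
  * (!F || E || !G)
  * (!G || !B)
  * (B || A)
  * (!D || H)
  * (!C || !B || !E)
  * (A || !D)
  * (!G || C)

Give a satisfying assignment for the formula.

Branch on A: take A = True.
  then C is forced to True.
Branch on B: take B = True.
  then H is forced to True.
  then D is forced to True.
  then G is forced to False.
  then F is forced to True.
  then E is forced to False.

A = T, B = T, C = T, D = T, E = F, F = T, G = F, H = T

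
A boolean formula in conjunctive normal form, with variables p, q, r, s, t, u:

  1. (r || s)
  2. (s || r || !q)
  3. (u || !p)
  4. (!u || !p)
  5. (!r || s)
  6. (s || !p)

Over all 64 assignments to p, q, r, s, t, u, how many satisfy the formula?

Case analysis on s and p:
  s=T, p=T: a clause becomes empty — 0.
  s=T, p=F: q, r, t, u free → 2^4 = 16.
  s=F, p=T: a clause becomes empty — 0.
  s=F, p=F: a clause becomes empty — 0.
Total: 0 + 16 + 0 + 0 = 16.

16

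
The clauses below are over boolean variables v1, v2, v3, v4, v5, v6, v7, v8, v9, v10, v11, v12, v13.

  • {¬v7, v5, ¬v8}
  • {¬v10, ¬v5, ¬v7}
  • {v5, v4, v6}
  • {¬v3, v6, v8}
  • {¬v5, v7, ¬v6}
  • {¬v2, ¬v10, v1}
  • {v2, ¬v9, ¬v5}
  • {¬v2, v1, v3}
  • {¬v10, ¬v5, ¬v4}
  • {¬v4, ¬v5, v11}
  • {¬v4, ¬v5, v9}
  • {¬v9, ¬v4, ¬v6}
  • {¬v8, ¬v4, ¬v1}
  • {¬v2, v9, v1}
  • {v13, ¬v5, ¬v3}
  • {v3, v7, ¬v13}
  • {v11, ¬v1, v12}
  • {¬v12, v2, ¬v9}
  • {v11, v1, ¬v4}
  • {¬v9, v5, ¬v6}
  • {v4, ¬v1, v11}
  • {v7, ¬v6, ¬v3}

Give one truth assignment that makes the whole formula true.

v1 = False, v2 = True, v3 = True, v4 = False, v5 = True, v6 = False, v7 = True, v8 = True, v9 = True, v10 = False, v11 = False, v12 = True, v13 = True

Check each clause:
  1. {¬v7, ¬v8, v5} — v5 is true.
  2. {¬v7, ¬v5, ¬v10} — ¬v10 is true.
  3. {v4, v6, v5} — v5 is true.
  4. {v6, v8, ¬v3} — v8 is true.
  5. {¬v6, v7, ¬v5} — ¬v6 is true.
  6. {¬v2, v1, ¬v10} — ¬v10 is true.
  7. {v2, ¬v9, ¬v5} — v2 is true.
  8. {¬v2, v1, v3} — v3 is true.
  9. {¬v4, ¬v5, ¬v10} — ¬v4 is true.
  10. {¬v4, ¬v5, v11} — ¬v4 is true.
  11. {¬v4, ¬v5, v9} — v9 is true.
  12. {¬v6, ¬v4, ¬v9} — ¬v6 is true.
  13. {¬v1, ¬v4, ¬v8} — ¬v4 is true.
  14. {¬v2, v9, v1} — v9 is true.
  15. {v13, ¬v5, ¬v3} — v13 is true.
  16. {¬v13, v7, v3} — v3 is true.
  17. {v12, ¬v1, v11} — v12 is true.
  18. {¬v12, v2, ¬v9} — v2 is true.
  19. {v11, ¬v4, v1} — ¬v4 is true.
  20. {¬v6, v5, ¬v9} — ¬v6 is true.
  21. {¬v1, v11, v4} — ¬v1 is true.
  22. {¬v6, ¬v3, v7} — ¬v6 is true.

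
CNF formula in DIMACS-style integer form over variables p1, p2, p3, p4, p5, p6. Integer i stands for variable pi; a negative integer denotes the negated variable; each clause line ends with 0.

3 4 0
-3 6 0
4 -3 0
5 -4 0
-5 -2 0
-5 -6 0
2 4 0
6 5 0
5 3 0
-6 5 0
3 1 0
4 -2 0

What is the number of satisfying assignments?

Satisfying assignments:
  p1=T p2=F p3=F p4=T p5=T p6=F
Count: 1.

1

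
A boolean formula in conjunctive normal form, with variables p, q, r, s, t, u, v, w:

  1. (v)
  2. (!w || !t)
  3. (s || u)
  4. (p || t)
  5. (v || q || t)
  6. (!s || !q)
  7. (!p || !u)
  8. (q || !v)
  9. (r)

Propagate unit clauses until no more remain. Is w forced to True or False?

Unit clause (v) sets v = True.
In (q || !v), !v is now false; q must hold, so q = True.
From (!s || !q) and q = True: s = False.
In (u || s), s is now false; u must hold, so u = True.
In (!u || !p), !u is now false; !p must hold, so p = False.
(t || p) with p = False leaves only t, so t = True.
(!w || !t): since t = True, the clause reduces to (!w). w = False.

False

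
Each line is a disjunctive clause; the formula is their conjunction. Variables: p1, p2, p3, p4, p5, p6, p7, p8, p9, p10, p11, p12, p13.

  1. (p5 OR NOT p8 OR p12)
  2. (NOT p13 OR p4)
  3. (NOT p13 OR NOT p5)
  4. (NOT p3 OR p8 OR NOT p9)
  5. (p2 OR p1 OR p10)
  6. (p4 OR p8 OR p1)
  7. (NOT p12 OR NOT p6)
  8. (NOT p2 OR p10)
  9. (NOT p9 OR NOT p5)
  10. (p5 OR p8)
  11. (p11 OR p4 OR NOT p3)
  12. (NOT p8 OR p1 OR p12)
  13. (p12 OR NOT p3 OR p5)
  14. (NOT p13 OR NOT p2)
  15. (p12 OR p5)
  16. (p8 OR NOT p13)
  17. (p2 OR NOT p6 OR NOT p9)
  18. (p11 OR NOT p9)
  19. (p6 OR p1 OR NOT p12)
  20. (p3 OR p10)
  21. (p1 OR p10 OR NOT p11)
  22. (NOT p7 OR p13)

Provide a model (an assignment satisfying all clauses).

p1=1  p2=0  p3=0  p4=0  p5=1  p6=1  p7=0  p8=1  p9=0  p10=1  p11=0  p12=0  p13=0

Pure literal: p1 appears only positively; assign p1 = True.
p7 occurs only negated in the remaining clauses — set p7 = False.
Try p2 = False.
Branch on p3: take p3 = False.
  then p10 is forced to True.
For the remaining variables, p4 = False, p5 = True, p6 = True, p8 = True, p9 = False, p11 = False, p12 = False, p13 = False works.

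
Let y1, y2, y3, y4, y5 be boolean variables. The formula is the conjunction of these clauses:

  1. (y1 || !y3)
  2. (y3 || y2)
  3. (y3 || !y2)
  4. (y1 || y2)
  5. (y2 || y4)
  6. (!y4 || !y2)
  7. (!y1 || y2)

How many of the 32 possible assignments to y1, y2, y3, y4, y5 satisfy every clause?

Satisfying assignments:
  y1=1 y2=1 y3=1 y4=0 y5=0
  y1=1 y2=1 y3=1 y4=0 y5=1
That's 2 in total.

2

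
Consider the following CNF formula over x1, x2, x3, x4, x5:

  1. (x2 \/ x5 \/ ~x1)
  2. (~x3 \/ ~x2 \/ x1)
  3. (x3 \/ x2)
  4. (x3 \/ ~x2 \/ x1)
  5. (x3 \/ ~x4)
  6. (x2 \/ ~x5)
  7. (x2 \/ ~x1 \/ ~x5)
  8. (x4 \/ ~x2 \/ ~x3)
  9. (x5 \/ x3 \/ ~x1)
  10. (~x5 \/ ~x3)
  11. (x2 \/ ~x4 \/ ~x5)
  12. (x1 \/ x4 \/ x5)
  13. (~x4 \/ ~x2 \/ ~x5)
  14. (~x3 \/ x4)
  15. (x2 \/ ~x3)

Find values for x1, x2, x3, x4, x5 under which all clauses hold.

Set x1 = True and propagate.
Branch on x2: take x2 = True.
Try x3 = False.
  then x4 is forced to False.
  then x5 is forced to True.

x1=True, x2=True, x3=False, x4=False, x5=True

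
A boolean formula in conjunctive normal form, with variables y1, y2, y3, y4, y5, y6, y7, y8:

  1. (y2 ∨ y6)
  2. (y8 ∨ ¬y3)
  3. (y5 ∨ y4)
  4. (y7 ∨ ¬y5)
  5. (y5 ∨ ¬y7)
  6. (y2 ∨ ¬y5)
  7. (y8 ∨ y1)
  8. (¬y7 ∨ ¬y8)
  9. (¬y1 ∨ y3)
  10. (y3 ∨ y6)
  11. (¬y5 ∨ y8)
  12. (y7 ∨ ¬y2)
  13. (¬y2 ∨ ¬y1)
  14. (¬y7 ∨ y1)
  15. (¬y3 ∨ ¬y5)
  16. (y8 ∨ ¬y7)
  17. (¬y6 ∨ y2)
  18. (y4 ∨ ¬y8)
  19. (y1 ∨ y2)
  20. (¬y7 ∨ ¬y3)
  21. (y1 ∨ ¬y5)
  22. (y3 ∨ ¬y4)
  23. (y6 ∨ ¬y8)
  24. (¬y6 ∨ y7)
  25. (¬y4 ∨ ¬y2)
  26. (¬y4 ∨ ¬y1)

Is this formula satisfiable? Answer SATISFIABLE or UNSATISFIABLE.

y7 = True:
  propagation gives y5=True, y2=True, y8=False; an empty clause results — contradiction.
y7 = False:
  propagation gives y5=False, y4=True, y2=False, y6=True; an empty clause results — contradiction.
Every branch closes, so no satisfying assignment exists.

UNSATISFIABLE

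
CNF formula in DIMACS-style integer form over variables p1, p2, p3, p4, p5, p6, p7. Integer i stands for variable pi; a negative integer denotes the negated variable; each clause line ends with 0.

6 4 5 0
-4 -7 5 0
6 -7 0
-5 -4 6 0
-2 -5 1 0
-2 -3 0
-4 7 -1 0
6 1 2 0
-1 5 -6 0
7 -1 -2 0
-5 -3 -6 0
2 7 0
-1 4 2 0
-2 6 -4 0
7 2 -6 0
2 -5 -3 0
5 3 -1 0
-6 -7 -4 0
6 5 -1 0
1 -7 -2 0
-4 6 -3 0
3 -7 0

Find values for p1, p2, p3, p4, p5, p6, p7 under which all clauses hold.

p1=False, p2=True, p3=False, p4=True, p5=False, p6=True, p7=False

Check each clause:
  1. (p5 || p6 || p4) — p4 is true.
  2. (!p7 || p5 || !p4) — !p7 is true.
  3. (!p7 || p6) — !p7 is true.
  4. (!p4 || !p5 || p6) — !p5 is true.
  5. (!p2 || !p5 || p1) — !p5 is true.
  6. (!p3 || !p2) — !p3 is true.
  7. (!p4 || !p1 || p7) — !p1 is true.
  8. (p2 || p6 || p1) — p2 is true.
  9. (!p6 || p5 || !p1) — !p1 is true.
  10. (!p1 || !p2 || p7) — !p1 is true.
  11. (!p6 || !p5 || !p3) — !p5 is true.
  12. (p7 || p2) — p2 is true.
  13. (!p1 || p2 || p4) — p2 is true.
  14. (!p4 || !p2 || p6) — p6 is true.
  15. (!p6 || p2 || p7) — p2 is true.
  16. (p2 || !p3 || !p5) — p2 is true.
  17. (p3 || p5 || !p1) — !p1 is true.
  18. (!p6 || !p7 || !p4) — !p7 is true.
  19. (!p1 || p6 || p5) — p6 is true.
  20. (p1 || !p7 || !p2) — !p7 is true.
  21. (p6 || !p4 || !p3) — !p3 is true.
  22. (!p7 || p3) — !p7 is true.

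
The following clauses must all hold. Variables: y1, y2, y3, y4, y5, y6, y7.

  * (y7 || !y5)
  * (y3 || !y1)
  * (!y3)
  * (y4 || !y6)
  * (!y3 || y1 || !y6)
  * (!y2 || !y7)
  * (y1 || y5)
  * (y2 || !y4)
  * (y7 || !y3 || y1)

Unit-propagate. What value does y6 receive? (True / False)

Unit clause (!y3) sets y3 = False.
(y3 || !y1): since y3 = False, the clause reduces to (!y1). y1 = False.
(y1 || y5): since y1 = False, the clause reduces to (y5). y5 = True.
From (y7 || !y5) and y5 = True: y7 = True.
(!y7 || !y2) with y7 = True leaves only !y2, so y2 = False.
(y2 || !y4) with y2 = False leaves only !y4, so y4 = False.
(!y6 || y4) with y4 = False leaves only !y6, so y6 = False.

False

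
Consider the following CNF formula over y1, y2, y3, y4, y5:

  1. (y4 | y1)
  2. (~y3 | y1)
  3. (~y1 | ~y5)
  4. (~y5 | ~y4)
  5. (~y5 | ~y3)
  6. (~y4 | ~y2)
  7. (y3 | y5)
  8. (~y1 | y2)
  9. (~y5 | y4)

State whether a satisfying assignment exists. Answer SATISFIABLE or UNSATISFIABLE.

SATISFIABLE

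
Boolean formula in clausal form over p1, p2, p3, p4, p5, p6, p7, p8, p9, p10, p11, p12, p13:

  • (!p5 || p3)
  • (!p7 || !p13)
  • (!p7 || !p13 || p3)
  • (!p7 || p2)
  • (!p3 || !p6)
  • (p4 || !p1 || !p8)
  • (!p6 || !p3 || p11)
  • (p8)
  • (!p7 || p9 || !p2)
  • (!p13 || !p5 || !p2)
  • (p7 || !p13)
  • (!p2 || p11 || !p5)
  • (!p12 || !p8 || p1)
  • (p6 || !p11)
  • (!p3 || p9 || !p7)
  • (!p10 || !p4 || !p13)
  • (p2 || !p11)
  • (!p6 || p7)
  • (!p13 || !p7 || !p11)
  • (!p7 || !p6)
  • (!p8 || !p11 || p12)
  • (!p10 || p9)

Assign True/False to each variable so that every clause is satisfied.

The clause (p8) is unit: p8 must be True.
p9 occurs only positively in the remaining clauses — set p9 = True.
Pure literal: p10 appears only negated; assign p10 = False.
Try p1 = True.
  then p4 is forced to True.
For the remaining variables, p2 = False, p3 = True, p5 = True, p6 = False, p7 = False, p11 = False, p12 = True, p13 = False works.
Every clause has at least one true literal under this assignment.

p1=True, p2=False, p3=True, p4=True, p5=True, p6=False, p7=False, p8=True, p9=True, p10=False, p11=False, p12=True, p13=False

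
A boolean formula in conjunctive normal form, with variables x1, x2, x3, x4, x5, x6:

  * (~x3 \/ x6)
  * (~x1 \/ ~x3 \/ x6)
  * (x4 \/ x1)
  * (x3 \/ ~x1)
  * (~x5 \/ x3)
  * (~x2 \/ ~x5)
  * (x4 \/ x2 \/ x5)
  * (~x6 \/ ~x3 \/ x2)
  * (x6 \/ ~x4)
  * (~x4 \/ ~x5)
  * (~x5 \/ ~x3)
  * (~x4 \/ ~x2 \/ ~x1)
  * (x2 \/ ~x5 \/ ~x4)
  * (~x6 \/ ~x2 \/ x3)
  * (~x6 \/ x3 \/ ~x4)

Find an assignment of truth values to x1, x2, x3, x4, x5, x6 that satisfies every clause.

x1=T, x2=T, x3=T, x4=F, x5=F, x6=T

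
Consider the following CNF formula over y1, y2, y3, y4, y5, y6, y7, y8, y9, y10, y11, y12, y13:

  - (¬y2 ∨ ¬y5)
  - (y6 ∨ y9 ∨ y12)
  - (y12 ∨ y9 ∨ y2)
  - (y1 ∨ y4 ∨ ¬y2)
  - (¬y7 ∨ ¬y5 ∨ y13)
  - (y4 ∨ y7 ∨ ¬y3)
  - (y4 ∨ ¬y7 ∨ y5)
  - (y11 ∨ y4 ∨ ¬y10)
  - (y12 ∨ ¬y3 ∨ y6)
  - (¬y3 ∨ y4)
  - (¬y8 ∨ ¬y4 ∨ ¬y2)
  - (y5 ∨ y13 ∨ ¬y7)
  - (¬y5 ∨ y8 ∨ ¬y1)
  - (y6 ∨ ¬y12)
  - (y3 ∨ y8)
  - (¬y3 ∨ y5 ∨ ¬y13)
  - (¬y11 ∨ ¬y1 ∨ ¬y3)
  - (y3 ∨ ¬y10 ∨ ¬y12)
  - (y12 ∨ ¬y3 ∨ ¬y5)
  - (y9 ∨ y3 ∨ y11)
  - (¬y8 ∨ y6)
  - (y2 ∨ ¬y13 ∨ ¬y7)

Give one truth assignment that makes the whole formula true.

y1=F, y2=F, y3=T, y4=T, y5=T, y6=T, y7=F, y8=F, y9=T, y10=T, y11=T, y12=T, y13=F

y6 occurs only positively in the remaining clauses — set y6 = True.
y9 occurs only positively in the remaining clauses — set y9 = True.
Set y1 = False and propagate.
The remaining clauses are satisfied by y2 = False, y3 = True, y4 = True, y5 = True, y7 = False, y8 = False, y10 = True, y11 = True, y12 = True, y13 = False.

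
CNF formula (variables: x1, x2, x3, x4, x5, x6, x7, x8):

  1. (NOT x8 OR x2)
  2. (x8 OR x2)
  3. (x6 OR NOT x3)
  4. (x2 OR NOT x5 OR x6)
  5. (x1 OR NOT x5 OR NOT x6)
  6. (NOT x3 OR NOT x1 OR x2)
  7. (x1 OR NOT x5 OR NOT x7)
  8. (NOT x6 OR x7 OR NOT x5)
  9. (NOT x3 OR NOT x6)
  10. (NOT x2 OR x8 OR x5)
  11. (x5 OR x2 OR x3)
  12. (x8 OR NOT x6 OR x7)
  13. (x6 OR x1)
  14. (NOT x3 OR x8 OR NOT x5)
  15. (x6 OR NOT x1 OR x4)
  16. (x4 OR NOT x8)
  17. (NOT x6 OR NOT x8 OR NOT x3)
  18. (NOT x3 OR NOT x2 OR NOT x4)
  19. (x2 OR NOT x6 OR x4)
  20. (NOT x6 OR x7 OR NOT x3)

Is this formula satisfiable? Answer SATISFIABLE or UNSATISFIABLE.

SATISFIABLE

Branch on x1: take x1 = True.
Branch on x2: take x2 = True.
The remaining clauses are satisfied by x3 = False, x4 = True, x5 = False, x6 = False, x7 = False, x8 = True.
So x1=True, x2=True, x3=False, x4=True, x5=False, x6=False, x7=False, x8=True is a satisfying assignment.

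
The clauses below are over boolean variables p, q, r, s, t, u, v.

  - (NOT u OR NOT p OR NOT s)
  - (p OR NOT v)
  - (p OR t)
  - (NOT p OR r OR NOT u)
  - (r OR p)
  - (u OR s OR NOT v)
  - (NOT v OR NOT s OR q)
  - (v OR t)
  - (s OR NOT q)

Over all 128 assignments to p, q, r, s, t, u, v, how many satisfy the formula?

19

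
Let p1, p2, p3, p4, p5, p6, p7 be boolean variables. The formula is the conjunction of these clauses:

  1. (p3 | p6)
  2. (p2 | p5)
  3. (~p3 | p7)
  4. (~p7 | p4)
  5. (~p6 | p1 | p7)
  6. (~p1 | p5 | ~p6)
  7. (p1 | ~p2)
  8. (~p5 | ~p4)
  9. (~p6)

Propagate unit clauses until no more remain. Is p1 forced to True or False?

Unit clause (~p6) sets p6 = False.
In (p3 | p6), p6 is now false; p3 must hold, so p3 = True.
(p7 | ~p3) with p3 = True leaves only p7, so p7 = True.
From (p4 | ~p7) and p7 = True: p4 = True.
(~p4 | ~p5): since p4 = True, the clause reduces to (~p5). p5 = False.
In (p2 | p5), p5 is now false; p2 must hold, so p2 = True.
In (~p2 | p1), ~p2 is now false; p1 must hold, so p1 = True.

True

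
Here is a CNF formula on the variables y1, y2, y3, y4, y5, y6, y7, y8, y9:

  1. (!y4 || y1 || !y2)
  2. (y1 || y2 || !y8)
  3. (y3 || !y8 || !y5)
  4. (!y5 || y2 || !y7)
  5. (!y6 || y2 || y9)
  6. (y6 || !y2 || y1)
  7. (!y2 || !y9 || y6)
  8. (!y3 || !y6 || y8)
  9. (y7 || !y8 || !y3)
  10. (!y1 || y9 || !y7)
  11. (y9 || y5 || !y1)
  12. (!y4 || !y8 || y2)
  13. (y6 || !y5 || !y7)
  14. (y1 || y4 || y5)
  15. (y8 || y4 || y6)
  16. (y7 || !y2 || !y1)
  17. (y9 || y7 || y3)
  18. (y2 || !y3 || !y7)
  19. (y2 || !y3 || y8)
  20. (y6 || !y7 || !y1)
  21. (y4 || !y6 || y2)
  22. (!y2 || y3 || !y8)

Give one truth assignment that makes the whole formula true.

y1=True, y2=True, y3=True, y4=True, y5=True, y6=True, y7=True, y8=True, y9=True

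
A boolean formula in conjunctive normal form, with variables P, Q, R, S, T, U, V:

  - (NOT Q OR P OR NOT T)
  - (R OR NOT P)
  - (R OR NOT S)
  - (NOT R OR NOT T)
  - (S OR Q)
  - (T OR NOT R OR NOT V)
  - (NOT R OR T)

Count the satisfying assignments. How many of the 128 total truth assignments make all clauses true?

4

Satisfying assignments:
  P=0 Q=1 R=0 S=0 T=0 U=0 V=0
  P=0 Q=1 R=0 S=0 T=0 U=0 V=1
  P=0 Q=1 R=0 S=0 T=0 U=1 V=0
  P=0 Q=1 R=0 S=0 T=0 U=1 V=1
That's 4 in total.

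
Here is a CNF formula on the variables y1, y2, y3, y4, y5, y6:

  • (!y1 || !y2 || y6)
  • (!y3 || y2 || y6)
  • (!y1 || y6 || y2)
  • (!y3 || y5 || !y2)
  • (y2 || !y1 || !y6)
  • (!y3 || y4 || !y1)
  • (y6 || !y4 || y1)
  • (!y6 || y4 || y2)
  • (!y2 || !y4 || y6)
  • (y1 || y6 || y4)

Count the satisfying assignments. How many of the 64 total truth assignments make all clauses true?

15

Split on y6, then y2.
  y6=T, y2=T: 11 of the 16 assignments to (y1,y3,y4,y5) work.
  y6=T, y2=F: remaining (y1,y3,y4,y5) ∈ {(F,F,T,F); (F,F,T,T); (F,T,T,F); (F,T,T,T)} — 4.
  y6=F, y2=T: a clause becomes empty — 0.
  y6=F, y2=F: a clause becomes empty — 0.
Total: 11 + 4 + 0 + 0 = 15.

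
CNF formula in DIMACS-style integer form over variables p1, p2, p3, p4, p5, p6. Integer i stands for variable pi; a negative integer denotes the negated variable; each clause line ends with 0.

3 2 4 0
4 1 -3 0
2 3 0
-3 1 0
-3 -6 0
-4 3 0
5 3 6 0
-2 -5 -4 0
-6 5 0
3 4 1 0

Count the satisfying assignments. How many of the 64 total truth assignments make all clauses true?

Split on p3, then p4.
  p3=T, p4=T: remaining (p1,p2,p5,p6) ∈ {(T,F,F,F); (T,F,T,F); (T,T,F,F)} — 3.
  p3=T, p4=F: remaining (p1,p2,p5,p6) ∈ {(T,F,F,F); (T,F,T,F); (T,T,F,F); (T,T,T,F)} — 4.
  p3=F, p4=T: a clause becomes empty — 0.
  p3=F, p4=F: remaining (p1,p2,p5,p6) ∈ {(T,T,T,F); (T,T,T,T)} — 2.
Total: 3 + 4 + 0 + 2 = 9.

9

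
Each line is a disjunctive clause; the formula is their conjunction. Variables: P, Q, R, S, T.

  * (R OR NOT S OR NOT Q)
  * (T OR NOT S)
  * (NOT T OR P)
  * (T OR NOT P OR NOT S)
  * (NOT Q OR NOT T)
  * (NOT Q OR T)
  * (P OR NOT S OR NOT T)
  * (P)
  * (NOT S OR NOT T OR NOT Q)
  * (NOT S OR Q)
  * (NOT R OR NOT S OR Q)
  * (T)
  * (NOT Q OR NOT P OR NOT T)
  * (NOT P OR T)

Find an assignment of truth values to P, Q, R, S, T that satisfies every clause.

P=True, Q=False, R=False, S=False, T=True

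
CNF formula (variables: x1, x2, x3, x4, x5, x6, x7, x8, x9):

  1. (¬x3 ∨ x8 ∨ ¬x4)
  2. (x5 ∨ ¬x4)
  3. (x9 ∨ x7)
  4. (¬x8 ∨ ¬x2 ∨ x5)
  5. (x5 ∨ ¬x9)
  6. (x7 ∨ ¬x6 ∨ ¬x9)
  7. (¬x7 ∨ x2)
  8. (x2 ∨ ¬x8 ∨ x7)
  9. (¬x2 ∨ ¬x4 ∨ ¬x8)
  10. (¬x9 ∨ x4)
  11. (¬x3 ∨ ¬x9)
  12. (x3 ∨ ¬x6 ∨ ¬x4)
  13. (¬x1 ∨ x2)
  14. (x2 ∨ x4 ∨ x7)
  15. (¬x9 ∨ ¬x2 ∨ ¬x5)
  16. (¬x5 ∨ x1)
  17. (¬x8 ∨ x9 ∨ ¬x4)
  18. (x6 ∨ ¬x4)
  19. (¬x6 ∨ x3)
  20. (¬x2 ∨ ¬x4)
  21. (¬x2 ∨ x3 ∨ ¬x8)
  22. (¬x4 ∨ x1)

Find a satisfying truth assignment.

x1=True, x2=True, x3=False, x4=False, x5=False, x6=False, x7=True, x8=False, x9=False

Try x1 = True.
  then x2 is forced to True.
  then x4 is forced to False.
  then x9 is forced to False.
  then x7 is forced to True.
For the remaining variables, x3 = False, x5 = False, x6 = False, x8 = False works.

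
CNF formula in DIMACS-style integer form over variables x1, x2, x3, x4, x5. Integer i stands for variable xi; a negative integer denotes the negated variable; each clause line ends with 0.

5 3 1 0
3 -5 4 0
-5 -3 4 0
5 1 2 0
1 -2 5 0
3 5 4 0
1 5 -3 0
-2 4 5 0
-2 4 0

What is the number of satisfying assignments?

Case analysis on x5 and x3:
  x5=1, x3=1: remaining (x1,x2,x4) ∈ {(0,0,1); (0,1,1); (1,0,1); (1,1,1)} — 4.
  x5=1, x3=0: remaining (x1,x2,x4) ∈ {(0,0,1); (0,1,1); (1,0,1); (1,1,1)} — 4.
  x5=0, x3=1: remaining (x1,x2,x4) ∈ {(1,0,0); (1,0,1); (1,1,1)} — 3.
  x5=0, x3=0: remaining (x1,x2,x4) ∈ {(1,0,1); (1,1,1)} — 2.
Total: 4 + 4 + 3 + 2 = 13.

13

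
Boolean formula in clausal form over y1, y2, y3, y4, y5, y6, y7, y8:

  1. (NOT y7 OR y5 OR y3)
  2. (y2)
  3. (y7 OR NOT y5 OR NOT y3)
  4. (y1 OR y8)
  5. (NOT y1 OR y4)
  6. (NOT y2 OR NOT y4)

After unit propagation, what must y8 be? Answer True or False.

Unit clause (y2) sets y2 = True.
From (NOT y2 OR NOT y4) and y2 = True: y4 = False.
(y4 OR NOT y1): since y4 = False, the clause reduces to (NOT y1). y1 = False.
From (y1 OR y8) and y1 = False: y8 = True.

True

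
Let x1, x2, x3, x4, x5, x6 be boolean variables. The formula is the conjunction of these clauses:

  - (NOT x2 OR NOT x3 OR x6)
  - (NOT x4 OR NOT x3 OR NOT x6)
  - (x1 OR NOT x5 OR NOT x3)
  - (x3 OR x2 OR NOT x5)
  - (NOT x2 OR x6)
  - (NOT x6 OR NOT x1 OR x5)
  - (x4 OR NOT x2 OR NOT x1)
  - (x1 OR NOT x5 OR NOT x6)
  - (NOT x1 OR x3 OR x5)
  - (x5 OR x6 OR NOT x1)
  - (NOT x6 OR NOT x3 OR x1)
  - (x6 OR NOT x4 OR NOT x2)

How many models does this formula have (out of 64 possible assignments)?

Case analysis on x6 and x1:
  x6=T, x1=T: remaining (x2,x3,x4,x5) ∈ {(F,T,F,T); (T,F,T,T)} — 2.
  x6=T, x1=F: remaining (x2,x3,x4,x5) ∈ {(F,F,F,F); (F,F,T,F); (T,F,F,F); (T,F,T,F)} — 4.
  x6=F, x1=T: remaining (x2,x3,x4,x5) ∈ {(F,T,F,T); (F,T,T,T)} — 2.
  x6=F, x1=F: remaining (x2,x3,x4,x5) ∈ {(F,F,F,F); (F,F,T,F); (F,T,F,F); (F,T,T,F)} — 4.
Total: 2 + 4 + 2 + 4 = 12.

12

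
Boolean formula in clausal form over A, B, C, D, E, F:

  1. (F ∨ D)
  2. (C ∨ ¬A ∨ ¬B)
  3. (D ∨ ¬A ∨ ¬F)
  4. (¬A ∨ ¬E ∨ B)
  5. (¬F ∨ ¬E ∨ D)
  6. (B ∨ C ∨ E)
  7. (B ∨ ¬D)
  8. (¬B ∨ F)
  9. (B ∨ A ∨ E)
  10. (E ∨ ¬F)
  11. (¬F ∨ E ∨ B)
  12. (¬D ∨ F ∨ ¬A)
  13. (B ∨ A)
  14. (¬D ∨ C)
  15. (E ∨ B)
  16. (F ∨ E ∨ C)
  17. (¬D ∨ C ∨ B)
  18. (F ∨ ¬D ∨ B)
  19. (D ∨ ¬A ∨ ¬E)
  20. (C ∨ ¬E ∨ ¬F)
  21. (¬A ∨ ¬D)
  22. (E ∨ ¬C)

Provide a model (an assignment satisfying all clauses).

Try A = False.
  then B is forced to True.
  then F is forced to True.
  then E is forced to True.
  then D is forced to True.
  then C is forced to True.
Every clause has at least one true literal under this assignment.

A = False, B = True, C = True, D = True, E = True, F = True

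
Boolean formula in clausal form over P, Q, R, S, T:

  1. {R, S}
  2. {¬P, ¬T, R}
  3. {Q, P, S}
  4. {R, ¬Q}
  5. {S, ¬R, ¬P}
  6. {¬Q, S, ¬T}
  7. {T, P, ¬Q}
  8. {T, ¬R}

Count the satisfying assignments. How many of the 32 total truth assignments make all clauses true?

7

Split on R, then P.
  R=T, P=T: remaining (Q,S,T) ∈ {(F,T,T); (T,T,T)} — 2.
  R=T, P=F: remaining (Q,S,T) ∈ {(F,T,T); (T,T,T)} — 2.
  R=F, P=T: remaining (Q,S,T) ∈ {(F,T,F)} — 1.
  R=F, P=F: remaining (Q,S,T) ∈ {(F,T,F); (F,T,T)} — 2.
Total: 2 + 2 + 1 + 2 = 7.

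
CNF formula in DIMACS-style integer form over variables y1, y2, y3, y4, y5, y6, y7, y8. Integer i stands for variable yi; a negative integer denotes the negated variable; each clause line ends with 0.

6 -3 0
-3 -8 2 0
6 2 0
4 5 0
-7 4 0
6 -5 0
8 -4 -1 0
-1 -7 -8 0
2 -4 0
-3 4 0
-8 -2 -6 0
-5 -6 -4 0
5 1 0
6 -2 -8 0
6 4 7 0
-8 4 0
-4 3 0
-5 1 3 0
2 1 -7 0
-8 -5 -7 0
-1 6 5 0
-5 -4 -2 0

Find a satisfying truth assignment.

y1=True, y2=True, y3=False, y4=False, y5=True, y6=True, y7=False, y8=False

Check each clause:
  1. (y6 || !y3) — !y3 is true.
  2. (!y3 || y2 || !y8) — !y8 is true.
  3. (y6 || y2) — y2 is true.
  4. (y4 || y5) — y5 is true.
  5. (!y7 || y4) — !y7 is true.
  6. (!y5 || y6) — y6 is true.
  7. (!y4 || y8 || !y1) — !y4 is true.
  8. (!y8 || !y7 || !y1) — !y8 is true.
  9. (y2 || !y4) — y2 is true.
  10. (y4 || !y3) — !y3 is true.
  11. (!y8 || !y2 || !y6) — !y8 is true.
  12. (!y5 || !y4 || !y6) — !y4 is true.
  13. (y1 || y5) — y1 is true.
  14. (!y2 || !y8 || y6) — !y8 is true.
  15. (y4 || y7 || y6) — y6 is true.
  16. (!y8 || y4) — !y8 is true.
  17. (y3 || !y4) — !y4 is true.
  18. (y1 || y3 || !y5) — y1 is true.
  19. (!y7 || y1 || y2) — !y7 is true.
  20. (!y7 || !y5 || !y8) — !y8 is true.
  21. (!y1 || y6 || y5) — y5 is true.
  22. (!y4 || !y2 || !y5) — !y4 is true.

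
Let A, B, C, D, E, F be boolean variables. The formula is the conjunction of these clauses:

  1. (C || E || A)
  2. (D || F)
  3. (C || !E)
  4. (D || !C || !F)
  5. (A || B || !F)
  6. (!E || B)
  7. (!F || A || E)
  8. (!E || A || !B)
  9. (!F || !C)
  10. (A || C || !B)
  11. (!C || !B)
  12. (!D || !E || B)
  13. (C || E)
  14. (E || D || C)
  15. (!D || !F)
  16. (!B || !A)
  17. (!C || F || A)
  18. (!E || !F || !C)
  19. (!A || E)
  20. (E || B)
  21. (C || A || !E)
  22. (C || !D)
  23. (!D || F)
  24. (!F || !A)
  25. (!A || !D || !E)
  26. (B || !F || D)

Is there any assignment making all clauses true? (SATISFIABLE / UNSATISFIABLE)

UNSATISFIABLE

E = True:
  propagation gives C=True, B=True; an empty clause results — contradiction.
E = False:
  propagation gives C=True, F=False, D=True; an empty clause results — contradiction.
Every branch closes, so no satisfying assignment exists.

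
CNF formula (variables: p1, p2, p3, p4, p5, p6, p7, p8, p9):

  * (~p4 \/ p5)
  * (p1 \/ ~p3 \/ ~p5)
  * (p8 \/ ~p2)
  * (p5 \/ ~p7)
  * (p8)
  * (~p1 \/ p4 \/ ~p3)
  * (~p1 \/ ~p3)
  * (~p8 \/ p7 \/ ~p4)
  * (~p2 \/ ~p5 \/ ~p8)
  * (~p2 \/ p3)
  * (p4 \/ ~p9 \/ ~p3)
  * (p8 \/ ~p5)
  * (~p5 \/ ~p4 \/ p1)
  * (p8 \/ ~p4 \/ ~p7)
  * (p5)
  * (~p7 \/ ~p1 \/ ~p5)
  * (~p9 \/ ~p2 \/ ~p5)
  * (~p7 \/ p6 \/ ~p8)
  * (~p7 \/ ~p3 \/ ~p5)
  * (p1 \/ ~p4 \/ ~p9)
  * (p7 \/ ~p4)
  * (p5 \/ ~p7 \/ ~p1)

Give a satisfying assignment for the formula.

Unit propagation: (p8) forces p8 = True.
The clause (p5) is unit: p5 must be True.
Unit propagation: (~p2) forces p2 = False.
Pure literal: p3 appears only negated; assign p3 = False.
Set p1 = True and propagate.
  then p7 is forced to False.
  then p4 is forced to False.
p6, p9 are now unconstrained; take p6 = False, p9 = True.
Check each clause:
  1. (p5 \/ ~p4) — ~p4 is true.
  2. (~p3 \/ ~p5 \/ p1) — p1 is true.
  3. (~p2 \/ p8) — p8 is true.
  4. (p5 \/ ~p7) — ~p7 is true.
  5. (p8) — p8 is true.
  6. (p4 \/ ~p3 \/ ~p1) — ~p3 is true.
  7. (~p1 \/ ~p3) — ~p3 is true.
  8. (~p8 \/ p7 \/ ~p4) — ~p4 is true.
  9. (~p8 \/ ~p5 \/ ~p2) — ~p2 is true.
  10. (~p2 \/ p3) — ~p2 is true.
  11. (~p9 \/ p4 \/ ~p3) — ~p3 is true.
  12. (p8 \/ ~p5) — p8 is true.
  13. (~p4 \/ p1 \/ ~p5) — p1 is true.
  14. (p8 \/ ~p7 \/ ~p4) — p8 is true.
  15. (p5) — p5 is true.
  16. (~p7 \/ ~p5 \/ ~p1) — ~p7 is true.
  17. (~p5 \/ ~p2 \/ ~p9) — ~p2 is true.
  18. (~p7 \/ p6 \/ ~p8) — ~p7 is true.
  19. (~p7 \/ ~p5 \/ ~p3) — ~p7 is true.
  20. (~p9 \/ p1 \/ ~p4) — p1 is true.
  21. (~p4 \/ p7) — ~p4 is true.
  22. (~p1 \/ p5 \/ ~p7) — ~p7 is true.

p1 = True  p2 = False  p3 = False  p4 = False  p5 = True  p6 = False  p7 = False  p8 = True  p9 = True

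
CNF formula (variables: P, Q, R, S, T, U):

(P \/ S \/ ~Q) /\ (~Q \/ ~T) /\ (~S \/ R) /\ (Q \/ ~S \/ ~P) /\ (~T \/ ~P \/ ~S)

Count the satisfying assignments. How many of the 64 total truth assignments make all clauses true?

Case analysis on S and P:
  S=T, P=T: remaining (Q,R,T,U) ∈ {(T,T,F,F); (T,T,F,T)} — 2.
  S=T, P=F: U free; 3 ways for (Q,R,T) × 2^1 = 6.
  S=F, P=T: R, U free; 3 ways for (Q,T) × 2^2 = 12.
  S=F, P=F: forces Q=F; R, T, U free → 2^3 = 8.
Total: 2 + 6 + 12 + 8 = 28.

28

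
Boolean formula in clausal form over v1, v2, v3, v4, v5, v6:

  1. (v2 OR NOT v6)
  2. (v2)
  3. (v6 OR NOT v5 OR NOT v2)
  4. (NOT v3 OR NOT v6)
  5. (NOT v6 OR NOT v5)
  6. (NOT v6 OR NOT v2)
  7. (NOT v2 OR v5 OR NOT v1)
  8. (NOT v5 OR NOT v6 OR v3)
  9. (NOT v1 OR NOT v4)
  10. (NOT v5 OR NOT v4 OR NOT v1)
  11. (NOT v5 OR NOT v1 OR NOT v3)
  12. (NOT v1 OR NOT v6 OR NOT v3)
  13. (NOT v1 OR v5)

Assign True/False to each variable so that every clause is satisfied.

(v2) is a unit clause, so v2 = True.
(NOT v6) is a unit clause, so v6 = False.
The clause (NOT v5) is unit: v5 must be False.
(NOT v1) is a unit clause, so v1 = False.
v3, v4 are now unconstrained; take v3 = False, v4 = True.
Every clause has at least one true literal under this assignment.

v1 = False, v2 = True, v3 = False, v4 = True, v5 = False, v6 = False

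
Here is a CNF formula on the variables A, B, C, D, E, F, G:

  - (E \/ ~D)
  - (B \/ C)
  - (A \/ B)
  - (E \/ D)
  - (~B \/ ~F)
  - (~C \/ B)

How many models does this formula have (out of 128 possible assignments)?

Split on B, then C.
  B=T, C=T: forces E=T; F=F; A, D, G free → 2^3 = 8.
  B=T, C=F: forces E=T; F=F; A, D, G free → 2^3 = 8.
  B=F, C=T: a clause becomes empty — 0.
  B=F, C=F: a clause becomes empty — 0.
Total: 8 + 8 + 0 + 0 = 16.

16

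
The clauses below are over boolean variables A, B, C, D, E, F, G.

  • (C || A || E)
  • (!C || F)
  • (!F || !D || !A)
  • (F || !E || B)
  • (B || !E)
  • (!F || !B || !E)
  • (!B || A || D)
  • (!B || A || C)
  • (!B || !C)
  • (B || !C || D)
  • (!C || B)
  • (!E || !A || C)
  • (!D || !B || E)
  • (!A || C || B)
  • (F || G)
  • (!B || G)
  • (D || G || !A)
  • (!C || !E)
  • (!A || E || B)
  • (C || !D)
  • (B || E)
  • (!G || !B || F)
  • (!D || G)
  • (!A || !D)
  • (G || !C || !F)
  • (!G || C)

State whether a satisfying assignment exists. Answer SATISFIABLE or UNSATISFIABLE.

UNSATISFIABLE

B = True:
  propagation gives C=False, A=True, E=False, D=False; an empty clause results — contradiction.
B = False:
  propagation gives E=False; an empty clause results — contradiction.
Every branch closes, so no satisfying assignment exists.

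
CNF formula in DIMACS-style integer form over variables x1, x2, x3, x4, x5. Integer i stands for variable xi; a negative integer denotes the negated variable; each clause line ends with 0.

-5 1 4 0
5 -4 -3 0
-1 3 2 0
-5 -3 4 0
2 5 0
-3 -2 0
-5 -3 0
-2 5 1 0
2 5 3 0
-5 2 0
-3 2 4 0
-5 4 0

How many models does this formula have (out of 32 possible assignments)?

4

The models are:
  x1=F x2=T x3=F x4=T x5=T
  x1=T x2=T x3=F x4=F x5=F
  x1=T x2=T x3=F x4=T x5=F
  x1=T x2=T x3=F x4=T x5=T
That's 4 in total.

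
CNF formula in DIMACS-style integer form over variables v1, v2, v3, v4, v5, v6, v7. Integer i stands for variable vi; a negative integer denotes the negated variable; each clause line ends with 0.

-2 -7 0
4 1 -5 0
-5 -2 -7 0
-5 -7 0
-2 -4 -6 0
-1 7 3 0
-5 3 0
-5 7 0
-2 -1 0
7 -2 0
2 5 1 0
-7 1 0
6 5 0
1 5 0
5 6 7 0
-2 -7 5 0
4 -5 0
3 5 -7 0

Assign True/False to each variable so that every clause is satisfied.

v1=T, v2=F, v3=T, v4=T, v5=F, v6=T, v7=F

v3 occurs only positively in the remaining clauses — set v3 = True.
Branch on v1: take v1 = True.
  then v2 is forced to False.
Try v4 = True.
For the remaining variables, v5 = False, v6 = True, v7 = False works.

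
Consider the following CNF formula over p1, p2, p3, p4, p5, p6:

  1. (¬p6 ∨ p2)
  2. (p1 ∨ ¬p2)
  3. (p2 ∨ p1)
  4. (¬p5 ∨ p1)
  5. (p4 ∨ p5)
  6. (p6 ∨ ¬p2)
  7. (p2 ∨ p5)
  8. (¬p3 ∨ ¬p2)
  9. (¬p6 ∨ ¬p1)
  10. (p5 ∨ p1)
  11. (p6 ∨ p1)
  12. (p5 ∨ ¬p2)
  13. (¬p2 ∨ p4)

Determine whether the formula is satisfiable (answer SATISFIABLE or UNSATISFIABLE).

SATISFIABLE

p3 occurs only negated in the remaining clauses — set p3 = False.
Pure literal: p4 appears only positively; assign p4 = True.
Try p1 = True.
  then p6 is forced to False.
  then p2 is forced to False.
  then p5 is forced to True.
So p1=True, p2=False, p3=False, p4=True, p5=True, p6=False is a satisfying assignment.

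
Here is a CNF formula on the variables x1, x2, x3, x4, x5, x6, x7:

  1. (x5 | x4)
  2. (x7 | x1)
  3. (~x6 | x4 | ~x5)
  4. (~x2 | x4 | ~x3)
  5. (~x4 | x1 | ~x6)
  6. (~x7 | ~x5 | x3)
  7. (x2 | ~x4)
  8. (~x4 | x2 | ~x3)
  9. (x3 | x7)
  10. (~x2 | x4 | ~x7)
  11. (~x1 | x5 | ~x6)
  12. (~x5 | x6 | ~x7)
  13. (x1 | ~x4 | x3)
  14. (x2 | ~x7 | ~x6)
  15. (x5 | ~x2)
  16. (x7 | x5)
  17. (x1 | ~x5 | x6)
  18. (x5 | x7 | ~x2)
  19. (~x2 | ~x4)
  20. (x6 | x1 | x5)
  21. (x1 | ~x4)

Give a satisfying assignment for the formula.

x1=True  x2=False  x3=True  x4=False  x5=True  x6=False  x7=False

Branch on x1: take x1 = True.
Branch on x2: take x2 = False.
  then x4 is forced to False.
  then x5 is forced to True.
  then x6 is forced to False.
  then x7 is forced to False.
  then x3 is forced to True.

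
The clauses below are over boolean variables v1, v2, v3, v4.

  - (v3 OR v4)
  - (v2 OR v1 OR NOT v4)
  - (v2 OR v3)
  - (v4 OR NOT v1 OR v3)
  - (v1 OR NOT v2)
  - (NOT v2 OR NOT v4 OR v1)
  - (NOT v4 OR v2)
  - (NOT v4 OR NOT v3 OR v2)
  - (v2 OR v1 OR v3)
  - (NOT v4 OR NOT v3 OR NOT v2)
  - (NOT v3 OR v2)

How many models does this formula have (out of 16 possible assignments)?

2

Satisfying assignments:
  v1=T v2=T v3=F v4=T
  v1=T v2=T v3=T v4=F
That's 2 in total.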